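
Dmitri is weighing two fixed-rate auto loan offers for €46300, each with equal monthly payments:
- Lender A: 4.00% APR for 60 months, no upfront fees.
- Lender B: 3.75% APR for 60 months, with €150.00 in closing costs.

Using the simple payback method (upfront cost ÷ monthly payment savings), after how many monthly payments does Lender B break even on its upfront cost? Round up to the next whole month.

Lender A: at 4.00% the monthly rate is 0.0033333, so the payment is 46,300 × 0.0033333 / (1 − 1.0033333^−60) = €852.68.
Lender B: at 3.75% the monthly rate is 0.0031250, so the payment is 46,300 × 0.0031250 / (1 − 1.0031250^−60) = €847.47.
Monthly savings = €852.68 − €847.47 = €5.21.
Break-even = €150.00 / €5.21 = 28.79 → 29 months.

29 months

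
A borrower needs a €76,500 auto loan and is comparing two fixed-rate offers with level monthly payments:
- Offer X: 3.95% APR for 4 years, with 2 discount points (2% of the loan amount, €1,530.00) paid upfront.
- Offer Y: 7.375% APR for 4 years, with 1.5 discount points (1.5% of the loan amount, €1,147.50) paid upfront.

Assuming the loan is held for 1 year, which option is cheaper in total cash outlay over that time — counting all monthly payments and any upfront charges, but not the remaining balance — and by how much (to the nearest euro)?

Offer X by €1,053

Offer X: monthly rate = 3.95%/12 = 0.0032917; payment = 76,500 × 0.0032917 / (1 − (1+0.0032917)^−48) = €1,725.59.
Offer Y: monthly rate = 7.375%/12 = 0.0061458; payment = 76,500 × 0.0061458 / (1 − (1+0.0061458)^−48) = €1,845.23.
Over 12 months: Offer X costs 12 × €1,725.59 + €1,530.00 = €22,237.08; Offer Y costs 12 × €1,845.23 + €1,147.50 = €23,290.26.
Offer X is cheaper by €23,290.26 − €22,237.08 = €1,053.18.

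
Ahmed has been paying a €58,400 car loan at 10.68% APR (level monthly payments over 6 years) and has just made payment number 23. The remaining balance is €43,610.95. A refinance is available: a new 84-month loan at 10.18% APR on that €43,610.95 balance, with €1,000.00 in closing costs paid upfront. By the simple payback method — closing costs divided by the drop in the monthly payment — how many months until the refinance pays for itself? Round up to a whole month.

Current payment = 58,400 × 10.68%/12 / (1 − (1+0.0089000)^−72) = €1,102.04.
Refinanced payment = 43,610.95 × 0.0084833 / (1 − (1+0.0084833)^−84) = €728.06.
Monthly savings = €1,102.04 − €728.06 = €373.98.
Break-even = €1,000.00 / €373.98 = 2.67 → 3 months.

3 months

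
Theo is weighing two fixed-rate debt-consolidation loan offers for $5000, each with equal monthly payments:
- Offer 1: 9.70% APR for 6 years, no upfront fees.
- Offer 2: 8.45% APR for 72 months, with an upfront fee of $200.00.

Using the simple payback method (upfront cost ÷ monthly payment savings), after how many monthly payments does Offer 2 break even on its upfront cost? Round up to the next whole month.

65 months

Offer 1: at 9.70% the monthly rate is 0.0080833, so the payment is 5,000 × 0.0080833 / (1 − 1.0080833^−72) = $91.87.
Offer 2: at 8.45% the monthly rate is 0.0070417, so the payment is 5,000 × 0.0070417 / (1 − 1.0070417^−72) = $88.77.
Monthly savings = $91.87 − $88.77 = $3.10.
Break-even = $200.00 / $3.10 = 64.52 → 65 months.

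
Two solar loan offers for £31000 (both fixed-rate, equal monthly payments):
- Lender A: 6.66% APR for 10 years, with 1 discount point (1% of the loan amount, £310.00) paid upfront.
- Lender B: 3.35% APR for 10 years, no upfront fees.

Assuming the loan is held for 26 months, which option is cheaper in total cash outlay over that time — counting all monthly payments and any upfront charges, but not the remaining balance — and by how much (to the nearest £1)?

Lender A: at 6.66% the monthly rate is 0.0055500, so the payment is 31,000 × 0.0055500 / (1 − 1.0055500^−120) = £354.53.
Lender B: at 3.35% the monthly rate is 0.0027917, so the payment is 31,000 × 0.0027917 / (1 − 1.0027917^−120) = £304.37.
Over 26 months: Lender A costs 26 × £354.53 + £310.00 = £9,527.78; Lender B costs 26 × £304.37 = £7,913.62.
Lender B is cheaper by £9,527.78 − £7,913.62 = £1,614.16.

Lender B by £1,614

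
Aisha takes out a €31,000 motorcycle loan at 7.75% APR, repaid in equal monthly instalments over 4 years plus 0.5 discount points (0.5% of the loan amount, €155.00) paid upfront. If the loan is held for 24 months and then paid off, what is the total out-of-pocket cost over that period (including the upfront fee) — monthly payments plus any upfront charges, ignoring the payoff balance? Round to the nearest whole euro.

€18,231

Monthly rate = 7.75%/12 = 0.0064583; payment = 31,000 × 0.0064583 / (1 − (1+0.0064583)^−48) = €753.17.
Total outlay = 24 × €753.17 + €155.00 = €18,231.08.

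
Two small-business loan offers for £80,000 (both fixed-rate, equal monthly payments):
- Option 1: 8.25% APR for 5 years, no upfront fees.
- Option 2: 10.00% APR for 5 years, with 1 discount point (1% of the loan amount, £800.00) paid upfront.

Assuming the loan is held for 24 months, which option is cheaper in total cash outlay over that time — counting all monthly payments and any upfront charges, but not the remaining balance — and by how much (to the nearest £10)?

Option 1 by £2,430

Option 1: at 8.25% the monthly rate is 0.0068750, so the payment is 80,000 × 0.0068750 / (1 − 1.0068750^−60) = £1,631.70.
Option 2: at 10.00% the monthly rate is 0.0083333, so the payment is 80,000 × 0.0083333 / (1 − 1.0083333^−60) = £1,699.76.
Over 24 months: Option 1 costs 24 × £1,631.70 = £39,160.80; Option 2 costs 24 × £1,699.76 + £800.00 = £41,594.24.
Option 1 is cheaper by £41,594.24 − £39,160.80 = £2,433.44.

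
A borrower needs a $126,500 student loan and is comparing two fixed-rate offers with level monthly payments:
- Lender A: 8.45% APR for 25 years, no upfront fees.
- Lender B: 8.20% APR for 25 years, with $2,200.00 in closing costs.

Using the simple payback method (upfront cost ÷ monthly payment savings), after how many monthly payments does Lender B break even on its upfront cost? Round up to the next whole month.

Lender A: monthly rate = 8.45%/12 = 0.0070417; payment = 126,500 × 0.0070417 / (1 − (1+0.0070417)^−300) = $1,014.35.
Lender B: at 8.20% the monthly rate is 0.0068333, so the payment is 126,500 × 0.0068333 / (1 − 1.0068333^−300) = $993.17.
Monthly savings = $1,014.35 − $993.17 = $21.18.
Break-even = $2,200.00 / $21.18 = 103.87 → 104 months.

104 months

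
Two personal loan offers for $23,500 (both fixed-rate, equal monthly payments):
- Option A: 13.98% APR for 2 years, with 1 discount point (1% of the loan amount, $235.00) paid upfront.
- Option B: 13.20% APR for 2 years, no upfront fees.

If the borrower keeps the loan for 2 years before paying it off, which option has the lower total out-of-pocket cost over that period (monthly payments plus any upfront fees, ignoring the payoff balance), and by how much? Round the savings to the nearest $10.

Option A: monthly rate = 13.98%/12 = 0.0116500; payment = 23,500 × 0.0116500 / (1 − (1+0.0116500)^−24) = $1,128.08.
Option B: at 13.20% the monthly rate is 0.0110000, so the payment is 23,500 × 0.0110000 / (1 − 1.0110000^−24) = $1,119.44.
Over 24 months: Option A costs 24 × $1,128.08 + $235.00 = $27,308.92; Option B costs 24 × $1,119.44 = $26,866.56.
Option B is cheaper by $27,308.92 − $26,866.56 = $442.36.

Option B by $440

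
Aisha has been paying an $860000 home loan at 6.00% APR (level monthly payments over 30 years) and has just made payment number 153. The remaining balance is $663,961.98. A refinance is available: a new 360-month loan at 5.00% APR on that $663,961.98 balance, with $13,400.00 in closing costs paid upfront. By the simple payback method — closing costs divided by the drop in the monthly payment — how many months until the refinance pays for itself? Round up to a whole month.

Current payment = 860,000 × 6%/12 / (1 − (1+0.0050000)^−360) = $5,156.13.
Refinanced payment = 663,961.98 × 0.0041667 / (1 − (1+0.0041667)^−360) = $3,564.29.
Monthly savings = $5,156.13 − $3,564.29 = $1,591.84.
Break-even = $13,400.00 / $1,591.84 = 8.42 → 9 months.

9 months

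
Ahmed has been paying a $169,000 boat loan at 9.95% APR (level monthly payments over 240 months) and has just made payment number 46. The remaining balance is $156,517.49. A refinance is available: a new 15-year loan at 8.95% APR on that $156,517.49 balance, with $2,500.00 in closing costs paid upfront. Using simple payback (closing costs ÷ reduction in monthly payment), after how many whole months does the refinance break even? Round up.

59 months

Current payment = 169,000 × 9.95%/12 / (1 − (1+0.0082917)^−240) = $1,625.29.
Refinanced payment = 156,517.49 × 0.0074583 / (1 − (1+0.0074583)^−180) = $1,582.85.
Monthly savings = $1,625.29 − $1,582.85 = $42.44.
Break-even = $2,500.00 / $42.44 = 58.91 → 59 months.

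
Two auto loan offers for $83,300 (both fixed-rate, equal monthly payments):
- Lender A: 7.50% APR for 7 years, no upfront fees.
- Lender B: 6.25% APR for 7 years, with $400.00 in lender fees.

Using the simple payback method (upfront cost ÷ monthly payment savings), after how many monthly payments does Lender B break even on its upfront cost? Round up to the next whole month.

8 months

Lender A: monthly rate = 7.5%/12 = 0.0062500; payment = 83,300 × 0.0062500 / (1 − (1+0.0062500)^−84) = $1,277.68.
Lender B: monthly rate = 6.25%/12 = 0.0052083; payment = 83,300 × 0.0052083 / (1 − (1+0.0052083)^−84) = $1,226.90.
Monthly savings = $1,277.68 − $1,226.90 = $50.78.
Break-even = $400.00 / $50.78 = 7.88 → 8 months.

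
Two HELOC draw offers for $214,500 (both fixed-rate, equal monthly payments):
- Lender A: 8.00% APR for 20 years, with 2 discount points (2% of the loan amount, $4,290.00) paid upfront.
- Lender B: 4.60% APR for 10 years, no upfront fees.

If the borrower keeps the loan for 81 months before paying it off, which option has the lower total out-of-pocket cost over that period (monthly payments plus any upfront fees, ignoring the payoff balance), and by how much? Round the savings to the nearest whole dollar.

Lender A by $31,288

Lender A: monthly rate = 8%/12 = 0.0066667; payment = 214,500 × 0.0066667 / (1 − (1+0.0066667)^−240) = $1,794.16.
Lender B: monthly rate = 4.6%/12 = 0.0038333; payment = 214,500 × 0.0038333 / (1 − (1+0.0038333)^−120) = $2,233.40.
Over 81 months: Lender A costs 81 × $1,794.16 + $4,290.00 = $149,616.96; Lender B costs 81 × $2,233.40 = $180,905.40.
Lender A is cheaper by $180,905.40 − $149,616.96 = $31,288.44.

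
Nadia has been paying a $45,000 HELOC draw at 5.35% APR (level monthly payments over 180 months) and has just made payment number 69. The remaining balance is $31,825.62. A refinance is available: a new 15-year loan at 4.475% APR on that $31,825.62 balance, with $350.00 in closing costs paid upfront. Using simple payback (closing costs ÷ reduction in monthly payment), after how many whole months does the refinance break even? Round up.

3 months

Current payment = 45,000 × 5.35%/12 / (1 − (1+0.0044583)^−180) = $364.12.
Refinanced payment = 31,825.62 × 0.0037292 / (1 − (1+0.0037292)^−180) = $243.06.
Monthly savings = $364.12 − $243.06 = $121.06.
Break-even = $350.00 / $121.06 = 2.89 → 3 months.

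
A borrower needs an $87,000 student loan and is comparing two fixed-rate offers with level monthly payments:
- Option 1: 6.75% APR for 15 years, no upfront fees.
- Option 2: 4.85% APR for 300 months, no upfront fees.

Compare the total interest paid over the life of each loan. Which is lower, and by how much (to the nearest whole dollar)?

Option 1: at 6.75% the monthly rate is 0.0056250, so the payment is 87,000 × 0.0056250 / (1 − 1.0056250^−180) = $769.87.
Total interest on Option 1 = 180 × $769.87 − $87,000 = $51,576.60.
Option 2: at 4.85% the monthly rate is 0.0040417, so the payment is 87,000 × 0.0040417 / (1 − 1.0040417^−300) = $501.02.
Total interest on Option 2 = 300 × $501.02 − $87,000 = $63,306.00.
Option 1 is lower by $11,729.40.

Option 1 by $11,729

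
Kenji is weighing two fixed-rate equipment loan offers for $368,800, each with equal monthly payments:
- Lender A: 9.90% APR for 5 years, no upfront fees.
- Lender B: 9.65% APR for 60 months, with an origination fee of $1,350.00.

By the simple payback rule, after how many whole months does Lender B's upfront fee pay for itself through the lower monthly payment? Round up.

Lender A: at 9.90% the monthly rate is 0.0082500, so the payment is 368,800 × 0.0082500 / (1 − 1.0082500^−60) = $7,817.78.
Lender B: monthly rate = 9.65%/12 = 0.0080417; payment = 368,800 × 0.0080417 / (1 − (1+0.0080417)^−60) = $7,772.55.
Monthly savings = $7,817.78 − $7,772.55 = $45.23.
Break-even = $1,350.00 / $45.23 = 29.85 → 30 months.

30 months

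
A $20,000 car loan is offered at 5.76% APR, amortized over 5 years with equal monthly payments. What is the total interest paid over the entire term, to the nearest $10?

$3,070

Monthly rate = 5.76%/12 = 0.0048000; payment = 20,000 × 0.0048000 / (1 − (1+0.0048000)^−60) = $384.43.
Total paid = 60 × $384.43 = $23,065.80; interest = $23,065.80 − $20,000 = $3,065.80.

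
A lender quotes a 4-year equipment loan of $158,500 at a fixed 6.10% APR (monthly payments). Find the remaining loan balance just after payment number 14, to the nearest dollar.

$116,184

With monthly rate i = 6.1%/12 = 0.0050833, the balance after k of n payments is P · [(1+i)^n − (1+i)^k] / [(1+i)^n − 1].
(1+0.0050833)^48 = 1.27555570 and (1+0.0050833)^14 = 1.07356662, so the balance is 158,500 × (1.27555570 − 1.07356662) / (1.27555570 − 1) = $116,184.38.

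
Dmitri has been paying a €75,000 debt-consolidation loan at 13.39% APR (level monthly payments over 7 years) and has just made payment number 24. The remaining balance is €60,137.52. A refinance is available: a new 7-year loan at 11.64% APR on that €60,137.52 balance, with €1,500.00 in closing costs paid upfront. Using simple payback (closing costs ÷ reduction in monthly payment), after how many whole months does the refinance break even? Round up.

5 months

Current payment = 75,000 × 13.39%/12 / (1 − (1+0.0111583)^−84) = €1,380.35.
Refinanced payment = 60,137.52 × 0.0097000 / (1 − (1+0.0097000)^−84) = €1,050.05.
Monthly savings = €1,380.35 − €1,050.05 = €330.30.
Break-even = €1,500.00 / €330.30 = 4.54 → 5 months.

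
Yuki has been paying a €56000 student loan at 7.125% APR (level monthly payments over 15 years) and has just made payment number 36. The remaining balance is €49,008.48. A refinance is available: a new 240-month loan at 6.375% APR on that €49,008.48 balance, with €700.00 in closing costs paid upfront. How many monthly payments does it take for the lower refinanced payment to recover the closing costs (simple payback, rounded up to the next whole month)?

5 months

Current payment = 56,000 × 7.125%/12 / (1 − (1+0.0059375)^−180) = €507.27.
Refinanced payment = 49,008.48 × 0.0053125 / (1 − (1+0.0053125)^−240) = €361.80.
Monthly savings = €507.27 − €361.80 = €145.47.
Break-even = €700.00 / €145.47 = 4.81 → 5 months.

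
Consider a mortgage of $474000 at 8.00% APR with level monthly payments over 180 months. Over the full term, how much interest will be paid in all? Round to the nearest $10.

$341,360

At 8.00% the monthly rate is 0.0066667, so the payment is 474,000 × 0.0066667 / (1 − 1.0066667^−180) = $4,529.79.
Total paid = 180 × $4,529.79 = $815,362.20; interest = $815,362.20 − $474,000 = $341,362.20.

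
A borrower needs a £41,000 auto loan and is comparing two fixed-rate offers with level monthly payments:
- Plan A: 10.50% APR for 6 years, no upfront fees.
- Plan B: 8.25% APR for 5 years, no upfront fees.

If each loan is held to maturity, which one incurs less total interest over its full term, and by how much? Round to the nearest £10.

Plan B by £5,260

Plan A: monthly rate = 10.5%/12 = 0.0087500; payment = 41,000 × 0.0087500 / (1 − (1+0.0087500)^−72) = £769.94.
Total interest on Plan A = 72 × £769.94 − £41,000 = £14,435.68.
Plan B: monthly rate = 8.25%/12 = 0.0068750; payment = 41,000 × 0.0068750 / (1 − (1+0.0068750)^−60) = £836.25.
Total interest on Plan B = 60 × £836.25 − £41,000 = £9,175.00.
Plan B is lower by £5,260.68.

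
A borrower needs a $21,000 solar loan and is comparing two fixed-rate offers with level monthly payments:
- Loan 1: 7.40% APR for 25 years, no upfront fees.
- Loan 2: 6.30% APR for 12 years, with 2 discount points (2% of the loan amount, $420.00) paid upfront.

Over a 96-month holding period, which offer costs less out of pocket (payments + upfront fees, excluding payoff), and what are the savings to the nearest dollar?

Loan 1: monthly rate = 7.4%/12 = 0.0061667; payment = 21,000 × 0.0061667 / (1 − (1+0.0061667)^−300) = $153.82.
Loan 2: monthly rate = 6.3%/12 = 0.0052500; payment = 21,000 × 0.0052500 / (1 − (1+0.0052500)^−144) = $208.20.
Over 96 months: Loan 1 costs 96 × $153.82 = $14,766.72; Loan 2 costs 96 × $208.20 + $420.00 = $20,407.20.
Loan 1 is cheaper by $20,407.20 − $14,766.72 = $5,640.48.

Loan 1 by $5,640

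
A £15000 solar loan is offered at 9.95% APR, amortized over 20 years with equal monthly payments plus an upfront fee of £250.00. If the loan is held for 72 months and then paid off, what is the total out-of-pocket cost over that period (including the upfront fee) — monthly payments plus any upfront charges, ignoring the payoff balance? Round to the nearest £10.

At 9.95% the monthly rate is 0.0082917, so the payment is 15,000 × 0.0082917 / (1 − 1.0082917^−240) = £144.26.
Total outlay = 72 × £144.26 + £250.00 = £10,636.72.

£10,640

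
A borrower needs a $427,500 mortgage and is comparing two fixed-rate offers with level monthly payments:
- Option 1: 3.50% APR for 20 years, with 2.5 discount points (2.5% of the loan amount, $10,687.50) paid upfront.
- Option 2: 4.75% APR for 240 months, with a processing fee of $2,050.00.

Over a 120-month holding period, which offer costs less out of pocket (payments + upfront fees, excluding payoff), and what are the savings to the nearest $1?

Option 1 by $25,356

Option 1: at 3.50% the monthly rate is 0.0029167, so the payment is 427,500 × 0.0029167 / (1 − 1.0029167^−240) = $2,479.33.
Option 2: at 4.75% the monthly rate is 0.0039583, so the payment is 427,500 × 0.0039583 / (1 − 1.0039583^−240) = $2,762.61.
Over 120 months: Option 1 costs 120 × $2,479.33 + $10,687.50 = $308,207.10; Option 2 costs 120 × $2,762.61 + $2,050.00 = $333,563.20.
Option 1 is cheaper by $333,563.20 − $308,207.10 = $25,356.10.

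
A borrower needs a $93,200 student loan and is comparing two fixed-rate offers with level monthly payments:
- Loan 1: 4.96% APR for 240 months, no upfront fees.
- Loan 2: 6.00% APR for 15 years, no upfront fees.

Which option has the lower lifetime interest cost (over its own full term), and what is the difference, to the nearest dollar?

Loan 2 by $5,560

Loan 1: monthly rate = 4.96%/12 = 0.0041333; payment = 93,200 × 0.0041333 / (1 − (1+0.0041333)^−240) = $613.02.
Total interest on Loan 1 = 240 × $613.02 − $93,200 = $53,924.80.
Loan 2: monthly rate = 6%/12 = 0.0050000; payment = 93,200 × 0.0050000 / (1 − (1+0.0050000)^−180) = $786.47.
Total interest on Loan 2 = 180 × $786.47 − $93,200 = $48,364.60.
Loan 2 is lower by $5,560.20.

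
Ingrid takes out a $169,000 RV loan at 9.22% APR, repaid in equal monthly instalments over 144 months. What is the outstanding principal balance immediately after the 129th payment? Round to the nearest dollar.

$27,447

With monthly rate i = 9.22%/12 = 0.0076833, the balance after k of n payments is P · [(1+i)^n − (1+i)^k] / [(1+i)^n − 1].
(1+0.0076833)^144 = 3.01069584 and (1+0.0076833)^129 = 2.68414361, so the balance is 169,000 × (3.01069584 − 2.68414361) / (3.01069584 − 1) = $27,446.88.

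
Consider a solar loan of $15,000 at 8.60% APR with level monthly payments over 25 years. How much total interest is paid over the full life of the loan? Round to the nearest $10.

$21,540

At 8.60% the monthly rate is 0.0071667, so the payment is 15,000 × 0.0071667 / (1 − 1.0071667^−300) = $121.80.
Total paid = 300 × $121.80 = $36,540.00; interest = $36,540.00 − $15,000 = $21,540.00.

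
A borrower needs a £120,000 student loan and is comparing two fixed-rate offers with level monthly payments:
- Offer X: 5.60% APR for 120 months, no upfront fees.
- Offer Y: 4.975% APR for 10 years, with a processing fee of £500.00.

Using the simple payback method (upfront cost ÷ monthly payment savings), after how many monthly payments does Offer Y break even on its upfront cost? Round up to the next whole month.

Offer X: monthly rate = 5.6%/12 = 0.0046667; payment = 120,000 × 0.0046667 / (1 − (1+0.0046667)^−120) = £1,308.27.
Offer Y: at 4.975% the monthly rate is 0.0041458, so the payment is 120,000 × 0.0041458 / (1 − 1.0041458^−120) = £1,271.32.
Monthly savings = £1,308.27 − £1,271.32 = £36.95.
Break-even = £500.00 / £36.95 = 13.53 → 14 months.

14 months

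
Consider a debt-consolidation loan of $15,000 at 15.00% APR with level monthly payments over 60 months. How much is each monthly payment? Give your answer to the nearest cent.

$356.85

At 15.00% the monthly rate is 0.0125000, so the payment is 15,000 × 0.0125000 / (1 − 1.0125000^−60) = $356.85.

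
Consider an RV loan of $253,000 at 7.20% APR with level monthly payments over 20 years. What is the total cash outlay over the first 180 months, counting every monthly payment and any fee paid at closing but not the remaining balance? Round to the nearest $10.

$358,560

At 7.20% the monthly rate is 0.0060000, so the payment is 253,000 × 0.0060000 / (1 − 1.0060000^−240) = $1,991.99.
Total outlay = 180 × $1,991.99 = $358,558.20.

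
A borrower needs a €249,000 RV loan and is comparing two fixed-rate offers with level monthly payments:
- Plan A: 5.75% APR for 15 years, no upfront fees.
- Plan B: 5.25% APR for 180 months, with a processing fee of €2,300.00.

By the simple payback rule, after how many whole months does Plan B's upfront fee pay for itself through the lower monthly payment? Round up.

35 months

Plan A: at 5.75% the monthly rate is 0.0047917, so the payment is 249,000 × 0.0047917 / (1 − 1.0047917^−180) = €2,067.72.
Plan B: at 5.25% the monthly rate is 0.0043750, so the payment is 249,000 × 0.0043750 / (1 − 1.0043750^−180) = €2,001.66.
Monthly savings = €2,067.72 − €2,001.66 = €66.06.
Break-even = €2,300.00 / €66.06 = 34.82 → 35 months.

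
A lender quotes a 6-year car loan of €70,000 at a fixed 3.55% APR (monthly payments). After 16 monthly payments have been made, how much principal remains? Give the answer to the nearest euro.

With monthly rate i = 3.55%/12 = 0.0029583, the balance after k of n payments is P · [(1+i)^n − (1+i)^k] / [(1+i)^n − 1].
(1+0.0029583)^72 = 1.23699563 and (1+0.0029583)^16 = 1.04839818, so the balance is 70,000 × (1.23699563 − 1.04839818) / (1.23699563 − 1) = €55,704.91.

€55,705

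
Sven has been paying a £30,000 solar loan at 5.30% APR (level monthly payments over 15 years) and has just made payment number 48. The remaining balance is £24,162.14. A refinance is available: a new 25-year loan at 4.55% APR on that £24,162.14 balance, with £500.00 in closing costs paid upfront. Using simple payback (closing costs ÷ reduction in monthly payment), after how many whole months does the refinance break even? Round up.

5 months

Current payment = 30,000 × 5.3%/12 / (1 − (1+0.0044167)^−180) = £241.95.
Refinanced payment = 24,162.14 × 0.0037917 / (1 − (1+0.0037917)^−300) = £134.99.
Monthly savings = £241.95 − £134.99 = £106.96.
Break-even = £500.00 / £106.96 = 4.67 → 5 months.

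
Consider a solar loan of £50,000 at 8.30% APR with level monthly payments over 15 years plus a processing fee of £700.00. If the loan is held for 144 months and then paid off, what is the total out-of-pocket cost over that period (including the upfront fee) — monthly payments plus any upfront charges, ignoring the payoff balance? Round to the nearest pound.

£70,760

At 8.30% the monthly rate is 0.0069167, so the payment is 50,000 × 0.0069167 / (1 − 1.0069167^−180) = £486.53.
Total outlay = 144 × £486.53 + £700.00 = £70,760.32.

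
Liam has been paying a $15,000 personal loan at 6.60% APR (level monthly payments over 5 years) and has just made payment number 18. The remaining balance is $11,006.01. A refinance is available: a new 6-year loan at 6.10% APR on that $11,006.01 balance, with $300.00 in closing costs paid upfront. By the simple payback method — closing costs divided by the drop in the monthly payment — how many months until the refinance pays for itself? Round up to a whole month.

3 months

Current payment = 15,000 × 6.6%/12 / (1 − (1+0.0055000)^−60) = $294.20.
Refinanced payment = 11,006.01 × 0.0050833 / (1 − (1+0.0050833)^−72) = $182.92.
Monthly savings = $294.20 − $182.92 = $111.28.
Break-even = $300.00 / $111.28 = 2.70 → 3 months.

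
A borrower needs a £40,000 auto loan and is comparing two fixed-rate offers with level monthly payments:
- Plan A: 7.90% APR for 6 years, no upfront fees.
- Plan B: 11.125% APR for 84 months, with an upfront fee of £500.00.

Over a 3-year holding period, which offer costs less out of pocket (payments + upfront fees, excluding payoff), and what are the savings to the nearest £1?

Plan A: monthly rate = 7.9%/12 = 0.0065833; payment = 40,000 × 0.0065833 / (1 − (1+0.0065833)^−72) = £699.38.
Plan B: at 11.125% the monthly rate is 0.0092708, so the payment is 40,000 × 0.0092708 / (1 − 1.0092708^−84) = £687.53.
Over 36 months: Plan A costs 36 × £699.38 = £25,177.68; Plan B costs 36 × £687.53 + £500.00 = £25,251.08.
Plan A is cheaper by £25,251.08 − £25,177.68 = £73.40.

Plan A by £73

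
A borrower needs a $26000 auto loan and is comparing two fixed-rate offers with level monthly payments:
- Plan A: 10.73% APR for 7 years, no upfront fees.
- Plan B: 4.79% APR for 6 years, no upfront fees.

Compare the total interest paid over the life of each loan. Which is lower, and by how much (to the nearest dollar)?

Plan A: at 10.73% the monthly rate is 0.0089417, so the payment is 26,000 × 0.0089417 / (1 − 1.0089417^−84) = $441.50.
Total interest on Plan A = 84 × $441.50 − $26,000 = $11,086.00.
Plan B: at 4.79% the monthly rate is 0.0039917, so the payment is 26,000 × 0.0039917 / (1 − 1.0039917^−72) = $416.20.
Total interest on Plan B = 72 × $416.20 − $26,000 = $3,966.40.
Plan B is lower by $7,119.60.

Plan B by $7,120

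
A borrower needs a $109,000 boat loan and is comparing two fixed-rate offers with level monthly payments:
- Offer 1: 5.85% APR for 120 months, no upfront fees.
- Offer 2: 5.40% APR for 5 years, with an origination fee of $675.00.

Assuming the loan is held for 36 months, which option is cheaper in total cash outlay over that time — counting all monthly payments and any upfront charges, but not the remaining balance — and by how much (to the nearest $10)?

Offer 1 by $32,180

Offer 1: at 5.85% the monthly rate is 0.0048750, so the payment is 109,000 × 0.0048750 / (1 − 1.0048750^−120) = $1,201.93.
Offer 2: monthly rate = 5.4%/12 = 0.0045000; payment = 109,000 × 0.0045000 / (1 − (1+0.0045000)^−60) = $2,077.00.
Over 36 months: Offer 1 costs 36 × $1,201.93 = $43,269.48; Offer 2 costs 36 × $2,077.00 + $675.00 = $75,447.00.
Offer 1 is cheaper by $75,447.00 − $43,269.48 = $32,177.52.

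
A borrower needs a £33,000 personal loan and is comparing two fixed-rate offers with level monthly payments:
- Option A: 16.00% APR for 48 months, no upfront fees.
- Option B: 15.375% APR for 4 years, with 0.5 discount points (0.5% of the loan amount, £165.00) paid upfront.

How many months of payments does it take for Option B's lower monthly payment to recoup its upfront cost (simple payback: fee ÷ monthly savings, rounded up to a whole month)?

16 months

Option A: monthly rate = 16%/12 = 0.0133333; payment = 33,000 × 0.0133333 / (1 − (1+0.0133333)^−48) = £935.23.
Option B: at 15.375% the monthly rate is 0.0128125, so the payment is 33,000 × 0.0128125 / (1 − 1.0128125^−48) = £924.70.
Monthly savings = £935.23 − £924.70 = £10.53.
Break-even = £165.00 / £10.53 = 15.67 → 16 months.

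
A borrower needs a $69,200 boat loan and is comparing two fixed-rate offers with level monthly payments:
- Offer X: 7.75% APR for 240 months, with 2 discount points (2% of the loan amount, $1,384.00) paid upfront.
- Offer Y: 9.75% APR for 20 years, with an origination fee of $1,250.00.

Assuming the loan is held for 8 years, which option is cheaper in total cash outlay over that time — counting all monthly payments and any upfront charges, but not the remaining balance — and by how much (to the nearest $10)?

Offer X by $8,340

Offer X: at 7.75% the monthly rate is 0.0064583, so the payment is 69,200 × 0.0064583 / (1 − 1.0064583^−240) = $568.10.
Offer Y: monthly rate = 9.75%/12 = 0.0081250; payment = 69,200 × 0.0081250 / (1 − (1+0.0081250)^−240) = $656.37.
Over 96 months: Offer X costs 96 × $568.10 + $1,384.00 = $55,921.60; Offer Y costs 96 × $656.37 + $1,250.00 = $64,261.52.
Offer X is cheaper by $64,261.52 − $55,921.60 = $8,339.92.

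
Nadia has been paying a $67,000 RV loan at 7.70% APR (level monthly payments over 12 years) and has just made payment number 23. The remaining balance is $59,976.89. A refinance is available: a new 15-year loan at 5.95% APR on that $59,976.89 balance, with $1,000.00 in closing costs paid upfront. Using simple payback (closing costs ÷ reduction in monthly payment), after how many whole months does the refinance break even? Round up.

Current payment = 67,000 × 7.7%/12 / (1 − (1+0.0064167)^−144) = $714.27.
Refinanced payment = 59,976.89 × 0.0049583 / (1 − (1+0.0049583)^−180) = $504.50.
Monthly savings = $714.27 − $504.50 = $209.77.
Break-even = $1,000.00 / $209.77 = 4.77 → 5 months.

5 months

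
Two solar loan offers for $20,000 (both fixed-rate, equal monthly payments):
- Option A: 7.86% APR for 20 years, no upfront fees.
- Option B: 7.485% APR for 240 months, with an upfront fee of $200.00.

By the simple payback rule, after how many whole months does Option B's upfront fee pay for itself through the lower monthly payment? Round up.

Option A: monthly rate = 7.86%/12 = 0.0065500; payment = 20,000 × 0.0065500 / (1 − (1+0.0065500)^−240) = $165.55.
Option B: at 7.485% the monthly rate is 0.0062375, so the payment is 20,000 × 0.0062375 / (1 − 1.0062375^−240) = $160.94.
Monthly savings = $165.55 − $160.94 = $4.61.
Break-even = $200.00 / $4.61 = 43.38 → 44 months.

44 months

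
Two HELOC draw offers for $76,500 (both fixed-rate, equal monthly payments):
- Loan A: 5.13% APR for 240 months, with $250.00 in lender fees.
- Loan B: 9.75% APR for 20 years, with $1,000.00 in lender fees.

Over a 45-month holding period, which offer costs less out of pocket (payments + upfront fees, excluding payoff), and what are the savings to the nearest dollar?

Loan A by $10,436

Loan A: at 5.13% the monthly rate is 0.0042750, so the payment is 76,500 × 0.0042750 / (1 − 1.0042750^−240) = $510.38.
Loan B: at 9.75% the monthly rate is 0.0081250, so the payment is 76,500 × 0.0081250 / (1 − 1.0081250^−240) = $725.62.
Over 45 months: Loan A costs 45 × $510.38 + $250.00 = $23,217.10; Loan B costs 45 × $725.62 + $1,000.00 = $33,652.90.
Loan A is cheaper by $33,652.90 − $23,217.10 = $10,435.80.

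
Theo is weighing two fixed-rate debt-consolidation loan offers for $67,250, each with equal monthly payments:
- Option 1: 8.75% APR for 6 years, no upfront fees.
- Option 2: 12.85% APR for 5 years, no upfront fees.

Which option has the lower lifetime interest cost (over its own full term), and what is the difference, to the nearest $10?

Option 1 by $4,820

Option 1: monthly rate = 8.75%/12 = 0.0072917; payment = 67,250 × 0.0072917 / (1 − (1+0.0072917)^−72) = $1,203.89.
Total interest on Option 1 = 72 × $1,203.89 − $67,250 = $19,430.08.
Option 2: monthly rate = 12.85%/12 = 0.0107083; payment = 67,250 × 0.0107083 / (1 − (1+0.0107083)^−60) = $1,524.99.
Total interest on Option 2 = 60 × $1,524.99 − $67,250 = $24,249.40.
Option 1 is lower by $4,819.32.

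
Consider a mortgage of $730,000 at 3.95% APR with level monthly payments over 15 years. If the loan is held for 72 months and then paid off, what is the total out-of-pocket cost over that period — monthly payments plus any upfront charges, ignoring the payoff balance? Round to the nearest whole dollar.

$387,464

Monthly rate = 3.95%/12 = 0.0032917; payment = 730,000 × 0.0032917 / (1 − (1+0.0032917)^−180) = $5,381.45.
Total outlay = 72 × $5,381.45 = $387,464.40.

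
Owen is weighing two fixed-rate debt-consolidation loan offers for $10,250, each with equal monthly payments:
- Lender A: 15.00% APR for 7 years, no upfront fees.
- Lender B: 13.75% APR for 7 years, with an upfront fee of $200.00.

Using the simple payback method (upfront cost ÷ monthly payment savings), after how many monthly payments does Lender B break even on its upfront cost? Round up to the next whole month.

29 months

Lender A: at 15.00% the monthly rate is 0.0125000, so the payment is 10,250 × 0.0125000 / (1 − 1.0125000^−84) = $197.79.
Lender B: at 13.75% the monthly rate is 0.0114583, so the payment is 10,250 × 0.0114583 / (1 − 1.0114583^−84) = $190.67.
Monthly savings = $197.79 − $190.67 = $7.12.
Break-even = $200.00 / $7.12 = 28.09 → 29 months.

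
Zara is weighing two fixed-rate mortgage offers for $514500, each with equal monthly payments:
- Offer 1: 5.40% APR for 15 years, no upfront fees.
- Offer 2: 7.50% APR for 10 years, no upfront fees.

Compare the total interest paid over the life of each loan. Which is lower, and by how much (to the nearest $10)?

Offer 1: monthly rate = 5.4%/12 = 0.0045000; payment = 514,500 × 0.0045000 / (1 − (1+0.0045000)^−180) = $4,176.64.
Total interest on Offer 1 = 180 × $4,176.64 − $514,500 = $237,295.20.
Offer 2: at 7.50% the monthly rate is 0.0062500, so the payment is 514,500 × 0.0062500 / (1 − 1.0062500^−120) = $6,107.21.
Total interest on Offer 2 = 120 × $6,107.21 − $514,500 = $218,365.20.
Offer 2 is lower by $18,930.00.

Offer 2 by $18,930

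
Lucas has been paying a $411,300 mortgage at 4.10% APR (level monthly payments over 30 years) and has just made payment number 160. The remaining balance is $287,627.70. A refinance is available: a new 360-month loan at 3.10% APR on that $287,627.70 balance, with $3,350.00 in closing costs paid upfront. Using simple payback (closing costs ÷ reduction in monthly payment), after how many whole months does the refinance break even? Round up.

Current payment = 411,300 × 4.1%/12 / (1 − (1+0.0034167)^−360) = $1,987.39.
Refinanced payment = 287,627.70 × 0.0025833 / (1 − (1+0.0025833)^−360) = $1,228.22.
Monthly savings = $1,987.39 − $1,228.22 = $759.17.
Break-even = $3,350.00 / $759.17 = 4.41 → 5 months.

5 months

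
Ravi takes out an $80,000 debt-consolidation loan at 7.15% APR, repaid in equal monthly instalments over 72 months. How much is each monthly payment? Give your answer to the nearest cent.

At 7.15% the monthly rate is 0.0059583, so the payment is 80,000 × 0.0059583 / (1 − 1.0059583^−72) = $1,369.69.

$1,369.69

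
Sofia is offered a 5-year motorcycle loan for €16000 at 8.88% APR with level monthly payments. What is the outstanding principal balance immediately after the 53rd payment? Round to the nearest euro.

€2,251

With monthly rate i = 8.88%/12 = 0.0074000, the balance after k of n payments is P · [(1+i)^n − (1+i)^k] / [(1+i)^n − 1].
(1+0.0074000)^60 = 1.55638412 and (1+0.0074000)^53 = 1.47809778, so the balance is 16,000 × (1.55638412 − 1.47809778) / (1.55638412 − 1) = €2,251.29.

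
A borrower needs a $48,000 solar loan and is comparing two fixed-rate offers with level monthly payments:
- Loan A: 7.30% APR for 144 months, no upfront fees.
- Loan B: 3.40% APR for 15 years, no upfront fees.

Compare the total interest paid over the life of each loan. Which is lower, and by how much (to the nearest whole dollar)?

Loan A: at 7.30% the monthly rate is 0.0060833, so the payment is 48,000 × 0.0060833 / (1 − 1.0060833^−144) = $501.33.
Total interest on Loan A = 144 × $501.33 − $48,000 = $24,191.52.
Loan B: at 3.40% the monthly rate is 0.0028333, so the payment is 48,000 × 0.0028333 / (1 − 1.0028333^−180) = $340.79.
Total interest on Loan B = 180 × $340.79 − $48,000 = $13,342.20.
Loan B is lower by $10,849.32.

Loan B by $10,849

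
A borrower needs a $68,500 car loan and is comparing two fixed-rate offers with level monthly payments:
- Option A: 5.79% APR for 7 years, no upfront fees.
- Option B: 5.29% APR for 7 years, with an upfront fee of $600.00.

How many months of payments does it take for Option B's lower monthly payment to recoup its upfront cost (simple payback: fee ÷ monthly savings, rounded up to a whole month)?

37 months

Option A: at 5.79% the monthly rate is 0.0048250, so the payment is 68,500 × 0.0048250 / (1 − 1.0048250^−84) = $993.80.
Option B: monthly rate = 5.29%/12 = 0.0044083; payment = 68,500 × 0.0044083 / (1 − (1+0.0044083)^−84) = $977.53.
Monthly savings = $993.80 − $977.53 = $16.27.
Break-even = $600.00 / $16.27 = 36.88 → 37 months.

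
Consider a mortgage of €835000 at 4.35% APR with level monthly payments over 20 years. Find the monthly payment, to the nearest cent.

At 4.35% the monthly rate is 0.0036250, so the payment is 835,000 × 0.0036250 / (1 − 1.0036250^−240) = €5,215.25.

€5,215.25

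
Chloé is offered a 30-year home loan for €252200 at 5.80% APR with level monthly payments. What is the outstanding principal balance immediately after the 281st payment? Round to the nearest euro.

With monthly rate i = 5.8%/12 = 0.0048333, the balance after k of n payments is P · [(1+i)^n − (1+i)^k] / [(1+i)^n − 1].
(1+0.0048333)^360 = 5.67351299 and (1+0.0048333)^281 = 3.87635380, so the balance is 252,200 × (5.67351299 − 3.87635380) / (5.67351299 − 1) = €96,981.34.

€96,981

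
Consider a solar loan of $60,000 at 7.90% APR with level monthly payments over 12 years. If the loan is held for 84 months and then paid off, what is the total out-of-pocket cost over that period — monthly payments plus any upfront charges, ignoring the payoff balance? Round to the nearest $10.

Monthly rate = 7.9%/12 = 0.0065833; payment = 60,000 × 0.0065833 / (1 − (1+0.0065833)^−144) = $646.19.
Total outlay = 84 × $646.19 = $54,279.96.

$54,280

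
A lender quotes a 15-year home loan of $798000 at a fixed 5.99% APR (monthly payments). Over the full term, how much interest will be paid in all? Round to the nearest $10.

$413,340

Monthly rate = 5.99%/12 = 0.0049917; payment = 798,000 × 0.0049917 / (1 − (1+0.0049917)^−180) = $6,729.67.
Total paid = 180 × $6,729.67 = $1,211,340.60; interest = $1,211,340.60 − $798,000 = $413,340.60.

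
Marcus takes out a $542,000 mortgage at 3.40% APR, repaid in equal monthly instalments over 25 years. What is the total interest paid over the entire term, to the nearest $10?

At 3.40% the monthly rate is 0.0028333, so the payment is 542,000 × 0.0028333 / (1 − 1.0028333^−300) = $2,684.40.
Total paid = 300 × $2,684.40 = $805,320.00; interest = $805,320.00 − $542,000 = $263,320.00.

$263,320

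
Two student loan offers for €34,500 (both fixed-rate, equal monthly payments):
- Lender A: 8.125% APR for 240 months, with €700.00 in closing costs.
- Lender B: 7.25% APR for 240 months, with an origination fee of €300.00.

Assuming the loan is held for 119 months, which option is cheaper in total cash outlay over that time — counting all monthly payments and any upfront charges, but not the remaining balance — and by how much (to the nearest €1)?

Lender A: monthly rate = 8.125%/12 = 0.0067708; payment = 34,500 × 0.0067708 / (1 − (1+0.0067708)^−240) = €291.26.
Lender B: monthly rate = 7.25%/12 = 0.0060417; payment = 34,500 × 0.0060417 / (1 − (1+0.0060417)^−240) = €272.68.
Over 119 months: Lender A costs 119 × €291.26 + €700.00 = €35,359.94; Lender B costs 119 × €272.68 + €300.00 = €32,748.92.
Lender B is cheaper by €35,359.94 − €32,748.92 = €2,611.02.

Lender B by €2,611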